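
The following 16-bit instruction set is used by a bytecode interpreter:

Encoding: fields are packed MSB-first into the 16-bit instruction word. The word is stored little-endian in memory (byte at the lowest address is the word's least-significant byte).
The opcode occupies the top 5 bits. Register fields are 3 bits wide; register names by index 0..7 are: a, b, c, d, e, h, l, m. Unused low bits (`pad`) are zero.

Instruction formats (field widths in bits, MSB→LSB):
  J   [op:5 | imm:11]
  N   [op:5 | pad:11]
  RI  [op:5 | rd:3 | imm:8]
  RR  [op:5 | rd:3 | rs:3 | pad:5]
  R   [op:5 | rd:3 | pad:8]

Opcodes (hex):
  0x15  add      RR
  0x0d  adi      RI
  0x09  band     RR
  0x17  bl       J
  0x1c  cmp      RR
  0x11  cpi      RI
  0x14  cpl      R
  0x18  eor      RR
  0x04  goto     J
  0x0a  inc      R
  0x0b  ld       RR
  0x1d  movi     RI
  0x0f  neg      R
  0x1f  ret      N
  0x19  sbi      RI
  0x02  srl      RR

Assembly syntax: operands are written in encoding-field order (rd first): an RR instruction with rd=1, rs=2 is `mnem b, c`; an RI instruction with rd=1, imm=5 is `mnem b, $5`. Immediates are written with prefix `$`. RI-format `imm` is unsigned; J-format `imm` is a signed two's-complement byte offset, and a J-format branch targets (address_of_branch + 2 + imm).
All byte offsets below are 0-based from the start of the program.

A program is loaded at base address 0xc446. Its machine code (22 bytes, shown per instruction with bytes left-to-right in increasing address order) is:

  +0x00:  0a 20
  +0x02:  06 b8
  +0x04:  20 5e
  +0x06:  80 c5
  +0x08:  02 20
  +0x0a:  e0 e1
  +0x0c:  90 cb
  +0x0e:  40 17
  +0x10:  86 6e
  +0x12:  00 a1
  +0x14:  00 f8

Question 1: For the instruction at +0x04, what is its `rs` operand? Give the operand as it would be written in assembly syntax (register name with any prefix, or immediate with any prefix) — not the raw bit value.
off 0x04: read 20 5e as little → 0x5e20
  opcode bits[15:11]=0xb: ld/RR
  rd: (w>>8)&0x7=0x6 → l
  rs: (w>>5)&0x7=0x1 → b

b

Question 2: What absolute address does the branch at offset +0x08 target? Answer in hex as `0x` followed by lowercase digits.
0xc452

[08] 02 20 → 0x2002
  op=0x2002>>11=0x4 ⇒ goto (J)
  [10:0] imm=2 = $2
  target = base 0xc446 + off 0x08 + 2 + imm 2 = 0xc452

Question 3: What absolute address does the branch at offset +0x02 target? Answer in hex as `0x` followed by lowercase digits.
0xc450

off 0x02: read 06 b8 as little → 0xb806
  op=0xb806>>11=0x17 ⇒ bl (J)
  imm: (w>>0)&0x7ff=0x6 → $6
  target = base 0xc446 + off 0x02 + 2 + imm 6 = 0xc450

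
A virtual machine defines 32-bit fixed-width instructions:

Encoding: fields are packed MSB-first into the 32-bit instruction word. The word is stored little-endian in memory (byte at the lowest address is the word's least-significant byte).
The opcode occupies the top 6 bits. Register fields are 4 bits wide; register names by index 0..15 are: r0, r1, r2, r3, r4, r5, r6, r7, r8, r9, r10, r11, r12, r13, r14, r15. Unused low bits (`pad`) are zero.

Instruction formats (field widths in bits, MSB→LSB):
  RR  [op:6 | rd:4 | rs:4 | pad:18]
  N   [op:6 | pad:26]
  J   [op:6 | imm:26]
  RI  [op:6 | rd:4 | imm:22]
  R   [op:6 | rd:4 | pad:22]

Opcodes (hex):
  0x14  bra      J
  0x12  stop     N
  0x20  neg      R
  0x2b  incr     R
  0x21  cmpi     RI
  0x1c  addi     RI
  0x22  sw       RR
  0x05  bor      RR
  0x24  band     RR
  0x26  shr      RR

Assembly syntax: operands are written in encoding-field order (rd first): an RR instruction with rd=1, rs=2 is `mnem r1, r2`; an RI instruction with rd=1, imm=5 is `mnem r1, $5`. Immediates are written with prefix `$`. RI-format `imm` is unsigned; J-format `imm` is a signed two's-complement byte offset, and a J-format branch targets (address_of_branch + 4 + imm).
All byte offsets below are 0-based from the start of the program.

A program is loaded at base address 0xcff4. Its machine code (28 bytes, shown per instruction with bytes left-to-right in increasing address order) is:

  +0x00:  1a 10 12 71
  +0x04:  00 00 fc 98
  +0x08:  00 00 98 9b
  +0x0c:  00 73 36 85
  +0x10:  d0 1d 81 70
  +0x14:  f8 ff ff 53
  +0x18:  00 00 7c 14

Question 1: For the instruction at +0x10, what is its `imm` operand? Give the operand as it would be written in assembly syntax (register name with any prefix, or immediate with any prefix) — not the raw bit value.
off 0x10: read d0 1d 81 70 as little → 0x70811dd0
  top 6b → 0x1c → addi [RI]
  rd@[25:22]=0x2 ⇒ r2
  imm@[21:0]=0x11dd0 ⇒ $73168

$73168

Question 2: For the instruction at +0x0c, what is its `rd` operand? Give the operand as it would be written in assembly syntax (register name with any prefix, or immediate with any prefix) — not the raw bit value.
r4

@+0c  little-endian(00 73 36 85) = 0x85367300
  top 6b → 0x21 → cmpi [RI]
  rd: (w>>22)&0xf=0x4 → r4
  imm: (w>>0)&0x3fffff=0x367300 → $3568384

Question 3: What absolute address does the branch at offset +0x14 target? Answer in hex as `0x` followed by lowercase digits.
0xd004

[14] f8 ff ff 53 → 0x53fffff8
  op=0x53fffff8>>26=0x14 ⇒ bra (J)
  imm@[25:0]=0x3fffff8 (s26→-8) ⇒ $-8
  target = base 0xcff4 + off 0x14 + 4 + imm -8 = 0xd004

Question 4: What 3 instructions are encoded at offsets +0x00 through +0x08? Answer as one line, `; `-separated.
addi r4, $1183770; shr r3, r15; shr r14, r6

+0x00: 1a 10 12 71 ⇒ word 0x7112101a (little)
  top 6b → 0x1c → addi [RI]
  rd: (w>>22)&0xf=0x4 → r4
  imm: (w>>0)&0x3fffff=0x12101a → $1183770
+0x04: 00 00 fc 98 ⇒ word 0x98fc0000 (little)
  top 6b → 0x26 → shr [RR]
  rd: (w>>22)&0xf=0x3 → r3
  rs: (w>>18)&0xf=0xf → r15
+0x08: 00 00 98 9b ⇒ word 0x9b980000 (little)
  top 6b → 0x26 → shr [RR]
  rd: (w>>22)&0xf=0xe → r14
  rs: (w>>18)&0xf=0x6 → r6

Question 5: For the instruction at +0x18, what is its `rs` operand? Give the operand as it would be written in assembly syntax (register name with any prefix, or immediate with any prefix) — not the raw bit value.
r15

[18] 00 00 7c 14 → 0x147c0000
  op=0x147c0000>>26=0x5 ⇒ bor (RR)
  rd: (w>>22)&0xf=0x1 → r1
  rs: (w>>18)&0xf=0xf → r15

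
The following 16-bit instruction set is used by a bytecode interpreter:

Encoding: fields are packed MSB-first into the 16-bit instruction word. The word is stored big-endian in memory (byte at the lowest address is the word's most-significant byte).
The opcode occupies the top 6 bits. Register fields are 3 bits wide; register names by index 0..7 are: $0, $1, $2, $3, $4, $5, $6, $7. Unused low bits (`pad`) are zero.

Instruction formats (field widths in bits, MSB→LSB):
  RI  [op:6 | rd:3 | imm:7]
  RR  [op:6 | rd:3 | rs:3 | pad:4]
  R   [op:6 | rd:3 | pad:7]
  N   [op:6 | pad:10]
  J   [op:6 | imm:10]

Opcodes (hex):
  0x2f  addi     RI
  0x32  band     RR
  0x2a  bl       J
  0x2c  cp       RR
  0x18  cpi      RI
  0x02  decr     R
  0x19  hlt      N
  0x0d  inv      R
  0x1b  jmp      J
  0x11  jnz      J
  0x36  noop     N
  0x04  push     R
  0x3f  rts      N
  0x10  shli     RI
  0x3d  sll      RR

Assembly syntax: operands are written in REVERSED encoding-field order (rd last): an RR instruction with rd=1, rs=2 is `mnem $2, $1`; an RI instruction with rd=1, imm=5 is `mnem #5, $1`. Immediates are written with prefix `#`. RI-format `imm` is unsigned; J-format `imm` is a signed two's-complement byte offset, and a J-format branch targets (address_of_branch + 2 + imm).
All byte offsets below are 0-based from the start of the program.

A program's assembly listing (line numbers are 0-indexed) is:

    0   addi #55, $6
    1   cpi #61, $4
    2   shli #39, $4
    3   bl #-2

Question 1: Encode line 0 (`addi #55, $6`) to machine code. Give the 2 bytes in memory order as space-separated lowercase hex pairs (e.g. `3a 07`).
bf 37

line 0 (addi): pack op=0x2f:6|rd=6:3|imm=55:7 = 0xbf37; big→ bf 37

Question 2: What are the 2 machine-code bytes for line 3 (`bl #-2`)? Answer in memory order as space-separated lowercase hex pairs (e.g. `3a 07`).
ab fe

L3: bl op=0x2a:6|imm=-2:10 ⇒ 0xabfe ⇒ big ab fe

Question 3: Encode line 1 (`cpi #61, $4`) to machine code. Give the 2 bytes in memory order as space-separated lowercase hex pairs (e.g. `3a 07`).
62 3d

1. cpi fields op=0x18:6|rd=4:3|imm=61:7 → word 623dh → 62 3d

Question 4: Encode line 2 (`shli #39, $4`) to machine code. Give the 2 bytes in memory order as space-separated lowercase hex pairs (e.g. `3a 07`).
2. shli fields op=0x10:6|rd=4:3|imm=39:7 → word 4227h → 42 27

42 27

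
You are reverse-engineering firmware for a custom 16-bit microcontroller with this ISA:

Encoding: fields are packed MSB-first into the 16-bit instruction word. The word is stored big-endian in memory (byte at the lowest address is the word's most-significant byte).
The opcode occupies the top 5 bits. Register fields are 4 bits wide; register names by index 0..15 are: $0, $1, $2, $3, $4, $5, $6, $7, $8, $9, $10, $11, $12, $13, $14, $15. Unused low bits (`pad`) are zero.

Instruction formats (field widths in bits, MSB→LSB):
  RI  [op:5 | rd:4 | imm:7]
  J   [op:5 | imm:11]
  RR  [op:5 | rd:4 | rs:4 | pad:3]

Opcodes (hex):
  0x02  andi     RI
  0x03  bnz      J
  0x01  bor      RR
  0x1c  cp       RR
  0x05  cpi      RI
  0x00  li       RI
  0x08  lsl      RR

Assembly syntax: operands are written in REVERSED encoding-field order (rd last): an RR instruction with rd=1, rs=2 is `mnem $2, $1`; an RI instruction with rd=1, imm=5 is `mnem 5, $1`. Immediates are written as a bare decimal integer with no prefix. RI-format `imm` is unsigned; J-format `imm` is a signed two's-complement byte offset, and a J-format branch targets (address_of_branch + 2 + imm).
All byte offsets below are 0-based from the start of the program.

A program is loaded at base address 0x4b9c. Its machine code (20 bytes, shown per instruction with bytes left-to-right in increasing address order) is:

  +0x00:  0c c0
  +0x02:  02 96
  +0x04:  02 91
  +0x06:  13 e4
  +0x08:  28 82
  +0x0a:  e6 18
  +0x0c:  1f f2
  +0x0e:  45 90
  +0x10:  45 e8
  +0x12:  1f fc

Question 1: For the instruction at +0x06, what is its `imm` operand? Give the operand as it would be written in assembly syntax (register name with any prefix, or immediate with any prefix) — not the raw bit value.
100

+0x06: 13 e4 ⇒ word 0x13e4 (big)
  op=0x13e4>>11=0x2 ⇒ andi (RI)
  rd@[10:7]=0x7 ⇒ $7
  imm@[6:0]=0x64 ⇒ 100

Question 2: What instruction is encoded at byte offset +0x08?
+0x08: 28 82 ⇒ word 0x2882 (big)
  top 5b → 0x5 → cpi [RI]
  rd: (w>>7)&0xf=0x1 → $1
  imm: (w>>0)&0x7f=0x2 → 2

cpi 2, $1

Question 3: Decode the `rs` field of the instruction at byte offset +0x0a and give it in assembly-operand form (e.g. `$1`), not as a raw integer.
[0a] e6 18 → 0xe618
  top 5b → 0x1c → cp [RR]
  rd@[10:7]=0xc ⇒ $12
  rs@[6:3]=0x3 ⇒ $3

$3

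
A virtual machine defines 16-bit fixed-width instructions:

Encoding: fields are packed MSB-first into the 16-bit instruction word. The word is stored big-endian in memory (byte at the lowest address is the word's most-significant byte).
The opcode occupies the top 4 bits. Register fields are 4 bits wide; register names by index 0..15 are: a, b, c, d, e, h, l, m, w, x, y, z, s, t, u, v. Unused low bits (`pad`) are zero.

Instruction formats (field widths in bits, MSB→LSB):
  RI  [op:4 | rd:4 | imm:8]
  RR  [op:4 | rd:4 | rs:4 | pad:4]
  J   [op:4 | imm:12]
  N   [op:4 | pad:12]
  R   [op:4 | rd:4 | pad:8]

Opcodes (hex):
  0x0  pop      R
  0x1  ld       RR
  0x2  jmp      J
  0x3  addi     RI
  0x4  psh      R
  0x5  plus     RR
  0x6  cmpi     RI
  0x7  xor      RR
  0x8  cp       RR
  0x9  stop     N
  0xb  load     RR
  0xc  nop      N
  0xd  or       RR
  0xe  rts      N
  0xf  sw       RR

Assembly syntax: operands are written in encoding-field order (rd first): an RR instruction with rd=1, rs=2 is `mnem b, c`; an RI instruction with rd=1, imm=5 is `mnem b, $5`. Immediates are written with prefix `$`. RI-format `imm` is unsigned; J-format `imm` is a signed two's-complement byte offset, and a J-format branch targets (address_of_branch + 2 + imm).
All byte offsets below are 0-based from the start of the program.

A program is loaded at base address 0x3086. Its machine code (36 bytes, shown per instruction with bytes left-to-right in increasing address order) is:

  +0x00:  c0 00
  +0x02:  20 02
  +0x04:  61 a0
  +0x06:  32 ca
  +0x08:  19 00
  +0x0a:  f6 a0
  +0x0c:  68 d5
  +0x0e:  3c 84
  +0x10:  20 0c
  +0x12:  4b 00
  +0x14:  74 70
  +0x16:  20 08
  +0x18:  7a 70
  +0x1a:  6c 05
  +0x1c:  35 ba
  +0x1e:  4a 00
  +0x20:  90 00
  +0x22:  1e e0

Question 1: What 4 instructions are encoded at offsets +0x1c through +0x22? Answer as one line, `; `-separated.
+0x1c: 35 ba ⇒ word 0x35ba (big)
  top 4b → 0x3 → addi [RI]
  [11:8] rd=5 = h
  [7:0] imm=186 = $186
+0x1e: 4a 00 ⇒ word 0x4a00 (big)
  top 4b → 0x4 → psh [R]
  [11:8] rd=10 = y
+0x20: 90 00 ⇒ word 0x9000 (big)
  top 4b → 0x9 → stop [N]
+0x22: 1e e0 ⇒ word 0x1ee0 (big)
  top 4b → 0x1 → ld [RR]
  [11:8] rd=14 = u
  [7:4] rs=14 = u

addi h, $186; psh y; stop; ld u, u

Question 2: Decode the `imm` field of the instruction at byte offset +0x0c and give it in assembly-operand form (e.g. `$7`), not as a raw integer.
$213

off 0x0c: read 68 d5 as big → 0x68d5
  opcode bits[15:12]=0x6: cmpi/RI
  rd@[11:8]=0x8 ⇒ w
  imm@[7:0]=0xd5 ⇒ $213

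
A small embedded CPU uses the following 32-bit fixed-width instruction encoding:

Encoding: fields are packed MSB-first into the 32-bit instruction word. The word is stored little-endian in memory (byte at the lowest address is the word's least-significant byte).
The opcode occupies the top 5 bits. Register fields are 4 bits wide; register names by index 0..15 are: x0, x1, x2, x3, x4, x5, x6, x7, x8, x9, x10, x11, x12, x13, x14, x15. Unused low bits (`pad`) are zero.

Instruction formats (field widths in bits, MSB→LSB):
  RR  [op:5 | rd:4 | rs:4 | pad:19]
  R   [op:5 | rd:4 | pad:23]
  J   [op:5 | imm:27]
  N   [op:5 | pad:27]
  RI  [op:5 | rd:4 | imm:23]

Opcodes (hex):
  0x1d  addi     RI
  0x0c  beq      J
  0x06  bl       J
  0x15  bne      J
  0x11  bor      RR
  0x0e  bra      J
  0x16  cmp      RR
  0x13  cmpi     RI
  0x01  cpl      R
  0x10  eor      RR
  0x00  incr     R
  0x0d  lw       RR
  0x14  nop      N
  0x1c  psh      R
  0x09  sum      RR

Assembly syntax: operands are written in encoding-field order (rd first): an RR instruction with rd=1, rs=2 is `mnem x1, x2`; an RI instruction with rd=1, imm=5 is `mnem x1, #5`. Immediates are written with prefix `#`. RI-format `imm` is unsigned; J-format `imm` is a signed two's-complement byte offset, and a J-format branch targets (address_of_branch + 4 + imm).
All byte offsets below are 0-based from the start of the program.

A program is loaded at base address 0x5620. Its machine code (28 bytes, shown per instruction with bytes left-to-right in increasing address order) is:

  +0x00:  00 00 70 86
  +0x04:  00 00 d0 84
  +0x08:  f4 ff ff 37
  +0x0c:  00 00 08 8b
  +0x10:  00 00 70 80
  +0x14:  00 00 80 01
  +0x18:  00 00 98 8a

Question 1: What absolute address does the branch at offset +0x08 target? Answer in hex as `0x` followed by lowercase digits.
off 0x08: read f4 ff ff 37 as little → 0x37fffff4
  top 5b → 0x6 → bl [J]
  imm: (w>>0)&0x7ffffff=0x7fffff4 (s27→-12) → #-12
  target = base 0x5620 + off 0x08 + 4 + imm -12 = 0x5620

0x5620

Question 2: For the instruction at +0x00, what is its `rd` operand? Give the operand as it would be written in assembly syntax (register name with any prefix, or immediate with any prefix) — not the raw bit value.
x12

[00] 00 00 70 86 → 0x86700000
  opcode bits[31:27]=0x10: eor/RR
  rd@[26:23]=0xc ⇒ x12
  rs@[22:19]=0xe ⇒ x14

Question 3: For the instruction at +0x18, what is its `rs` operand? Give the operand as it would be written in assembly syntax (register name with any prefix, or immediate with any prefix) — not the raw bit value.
x3

@+18  little-endian(00 00 98 8a) = 0x8a980000
  top 5b → 0x11 → bor [RR]
  [26:23] rd=5 = x5
  [22:19] rs=3 = x3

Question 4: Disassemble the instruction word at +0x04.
eor x9, x10

@+04  little-endian(00 00 d0 84) = 0x84d00000
  opcode bits[31:27]=0x10: eor/RR
  rd: (w>>23)&0xf=0x9 → x9
  rs: (w>>19)&0xf=0xa → x10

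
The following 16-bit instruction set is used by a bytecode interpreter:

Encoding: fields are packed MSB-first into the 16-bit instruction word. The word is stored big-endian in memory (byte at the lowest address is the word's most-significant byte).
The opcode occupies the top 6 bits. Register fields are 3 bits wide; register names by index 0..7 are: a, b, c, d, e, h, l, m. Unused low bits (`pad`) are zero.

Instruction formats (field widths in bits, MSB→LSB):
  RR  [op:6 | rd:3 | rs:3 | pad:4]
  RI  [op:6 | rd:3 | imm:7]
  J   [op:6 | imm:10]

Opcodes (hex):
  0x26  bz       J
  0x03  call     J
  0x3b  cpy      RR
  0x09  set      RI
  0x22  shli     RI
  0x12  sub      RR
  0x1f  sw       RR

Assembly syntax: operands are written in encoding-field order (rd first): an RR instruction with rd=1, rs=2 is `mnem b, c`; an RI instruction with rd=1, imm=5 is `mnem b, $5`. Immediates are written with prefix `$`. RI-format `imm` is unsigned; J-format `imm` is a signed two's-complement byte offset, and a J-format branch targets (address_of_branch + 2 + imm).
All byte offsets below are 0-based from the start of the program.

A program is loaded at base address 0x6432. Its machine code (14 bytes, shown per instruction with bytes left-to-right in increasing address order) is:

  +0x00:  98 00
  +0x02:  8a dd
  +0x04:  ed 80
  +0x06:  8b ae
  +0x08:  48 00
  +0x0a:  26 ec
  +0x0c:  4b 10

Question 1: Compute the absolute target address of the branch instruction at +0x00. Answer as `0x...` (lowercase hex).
0x6434

@+00  big-endian(98 00) = 0x9800
  top 6b → 0x26 → bz [J]
  [9:0] imm=0 = $0
  target = base 0x6432 + off 0x00 + 2 + imm 0 = 0x6434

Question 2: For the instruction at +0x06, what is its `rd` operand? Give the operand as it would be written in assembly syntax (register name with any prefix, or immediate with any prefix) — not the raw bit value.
m

off 0x06: read 8b ae as big → 0x8bae
  op=0x8bae>>10=0x22 ⇒ shli (RI)
  rd@[9:7]=0x7 ⇒ m
  imm@[6:0]=0x2e ⇒ $46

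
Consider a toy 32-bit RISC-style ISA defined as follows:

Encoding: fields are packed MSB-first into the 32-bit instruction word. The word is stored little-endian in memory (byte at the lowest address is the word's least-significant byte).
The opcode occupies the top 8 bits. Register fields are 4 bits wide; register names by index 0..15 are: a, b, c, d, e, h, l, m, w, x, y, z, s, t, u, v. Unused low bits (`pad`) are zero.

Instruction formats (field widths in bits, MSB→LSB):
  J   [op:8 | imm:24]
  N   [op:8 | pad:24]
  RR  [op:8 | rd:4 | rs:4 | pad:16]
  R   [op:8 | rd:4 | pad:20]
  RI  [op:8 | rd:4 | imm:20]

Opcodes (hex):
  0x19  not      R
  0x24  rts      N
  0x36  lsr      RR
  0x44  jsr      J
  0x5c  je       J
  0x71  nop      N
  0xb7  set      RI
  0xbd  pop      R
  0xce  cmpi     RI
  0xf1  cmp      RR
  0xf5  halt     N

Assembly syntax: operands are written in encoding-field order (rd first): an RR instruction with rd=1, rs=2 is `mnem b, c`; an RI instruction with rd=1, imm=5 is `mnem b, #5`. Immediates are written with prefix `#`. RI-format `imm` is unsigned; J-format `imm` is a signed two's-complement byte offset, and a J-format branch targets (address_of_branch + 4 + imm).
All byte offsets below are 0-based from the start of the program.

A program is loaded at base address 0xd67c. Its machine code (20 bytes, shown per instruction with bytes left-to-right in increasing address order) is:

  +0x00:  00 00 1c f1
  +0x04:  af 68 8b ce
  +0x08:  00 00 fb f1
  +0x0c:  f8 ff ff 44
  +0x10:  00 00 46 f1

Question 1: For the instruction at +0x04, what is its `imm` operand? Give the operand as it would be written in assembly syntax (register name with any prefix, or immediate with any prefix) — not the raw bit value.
[04] af 68 8b ce → 0xce8b68af
  opcode bits[31:24]=0xce: cmpi/RI
  rd@[23:20]=0x8 ⇒ w
  imm@[19:0]=0xb68af ⇒ #747695

#747695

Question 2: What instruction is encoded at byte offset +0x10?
off 0x10: read 00 00 46 f1 as little → 0xf1460000
  op=0xf1460000>>24=0xf1 ⇒ cmp (RR)
  rd: (w>>20)&0xf=0x4 → e
  rs: (w>>16)&0xf=0x6 → l

cmp e, l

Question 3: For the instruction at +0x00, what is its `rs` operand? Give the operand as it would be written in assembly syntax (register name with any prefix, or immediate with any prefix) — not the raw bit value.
s

[00] 00 00 1c f1 → 0xf11c0000
  op=0xf11c0000>>24=0xf1 ⇒ cmp (RR)
  rd@[23:20]=0x1 ⇒ b
  rs@[19:16]=0xc ⇒ s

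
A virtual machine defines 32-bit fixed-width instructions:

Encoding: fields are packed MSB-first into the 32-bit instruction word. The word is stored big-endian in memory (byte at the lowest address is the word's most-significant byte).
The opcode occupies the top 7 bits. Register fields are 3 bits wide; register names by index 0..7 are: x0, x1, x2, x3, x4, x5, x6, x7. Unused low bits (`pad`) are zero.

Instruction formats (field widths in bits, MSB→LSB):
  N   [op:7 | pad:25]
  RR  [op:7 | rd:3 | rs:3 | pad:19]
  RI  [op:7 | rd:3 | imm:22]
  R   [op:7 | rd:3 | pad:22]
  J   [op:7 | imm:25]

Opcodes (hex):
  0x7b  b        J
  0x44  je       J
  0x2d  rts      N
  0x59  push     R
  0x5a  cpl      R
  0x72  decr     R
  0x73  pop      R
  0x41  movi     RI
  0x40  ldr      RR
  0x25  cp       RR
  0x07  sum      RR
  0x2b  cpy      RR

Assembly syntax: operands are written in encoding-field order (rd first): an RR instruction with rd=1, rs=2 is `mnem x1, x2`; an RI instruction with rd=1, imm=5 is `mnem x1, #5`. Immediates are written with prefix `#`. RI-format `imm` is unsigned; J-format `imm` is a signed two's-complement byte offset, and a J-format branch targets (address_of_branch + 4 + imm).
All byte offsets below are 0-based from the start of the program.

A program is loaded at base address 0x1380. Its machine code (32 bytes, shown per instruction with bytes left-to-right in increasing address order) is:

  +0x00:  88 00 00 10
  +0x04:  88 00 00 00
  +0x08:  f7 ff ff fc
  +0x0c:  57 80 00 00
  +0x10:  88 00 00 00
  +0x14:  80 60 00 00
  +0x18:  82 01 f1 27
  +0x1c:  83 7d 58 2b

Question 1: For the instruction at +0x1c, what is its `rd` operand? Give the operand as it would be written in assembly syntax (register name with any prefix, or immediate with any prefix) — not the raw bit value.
+0x1c: 83 7d 58 2b ⇒ word 0x837d582b (big)
  op=0x837d582b>>25=0x41 ⇒ movi (RI)
  rd: (w>>22)&0x7=0x5 → x5
  imm: (w>>0)&0x3fffff=0x3d582b → #4020267

x5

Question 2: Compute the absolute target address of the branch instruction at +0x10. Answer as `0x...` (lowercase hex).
0x1394

[10] 88 00 00 00 → 0x88000000
  opcode bits[31:25]=0x44: je/J
  [24:0] imm=0 = #0
  target = base 0x1380 + off 0x10 + 4 + imm 0 = 0x1394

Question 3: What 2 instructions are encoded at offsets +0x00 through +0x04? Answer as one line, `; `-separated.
+0x00: 88 00 00 10 ⇒ word 0x88000010 (big)
  opcode bits[31:25]=0x44: je/J
  imm: (w>>0)&0x1ffffff=0x10 → #16
+0x04: 88 00 00 00 ⇒ word 0x88000000 (big)
  opcode bits[31:25]=0x44: je/J
  imm: (w>>0)&0x1ffffff=0x0 → #0

je #16; je #0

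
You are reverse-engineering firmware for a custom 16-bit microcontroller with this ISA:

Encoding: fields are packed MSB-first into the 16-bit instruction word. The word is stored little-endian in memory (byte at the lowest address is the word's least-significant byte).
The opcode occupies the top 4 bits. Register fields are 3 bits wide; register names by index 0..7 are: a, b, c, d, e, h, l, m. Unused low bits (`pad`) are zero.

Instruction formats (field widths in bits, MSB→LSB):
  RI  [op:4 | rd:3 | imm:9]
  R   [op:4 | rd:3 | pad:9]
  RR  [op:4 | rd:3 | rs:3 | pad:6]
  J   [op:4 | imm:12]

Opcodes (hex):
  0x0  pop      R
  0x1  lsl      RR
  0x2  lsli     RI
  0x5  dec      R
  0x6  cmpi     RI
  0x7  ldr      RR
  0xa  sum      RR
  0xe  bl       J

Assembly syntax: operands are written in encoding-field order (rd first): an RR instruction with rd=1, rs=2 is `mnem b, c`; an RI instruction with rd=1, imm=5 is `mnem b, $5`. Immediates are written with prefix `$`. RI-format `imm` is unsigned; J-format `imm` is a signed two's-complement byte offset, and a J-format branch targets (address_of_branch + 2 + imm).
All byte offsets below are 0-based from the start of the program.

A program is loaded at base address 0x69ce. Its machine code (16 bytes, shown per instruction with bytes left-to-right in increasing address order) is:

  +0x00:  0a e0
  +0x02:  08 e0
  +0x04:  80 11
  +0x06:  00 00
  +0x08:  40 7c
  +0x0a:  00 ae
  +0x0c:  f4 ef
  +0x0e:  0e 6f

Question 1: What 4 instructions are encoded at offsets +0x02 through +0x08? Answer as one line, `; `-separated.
bl $8; lsl a, l; pop a; ldr l, b

@+02  little-endian(08 e0) = 0xe008
  top 4b → 0xe → bl [J]
  imm: (w>>0)&0xfff=0x8 → $8
@+04  little-endian(80 11) = 0x1180
  top 4b → 0x1 → lsl [RR]
  rd: (w>>9)&0x7=0x0 → a
  rs: (w>>6)&0x7=0x6 → l
@+06  little-endian(00 00) = 0x0000
  top 4b → 0x0 → pop [R]
  rd: (w>>9)&0x7=0x0 → a
@+08  little-endian(40 7c) = 0x7c40
  top 4b → 0x7 → ldr [RR]
  rd: (w>>9)&0x7=0x6 → l
  rs: (w>>6)&0x7=0x1 → b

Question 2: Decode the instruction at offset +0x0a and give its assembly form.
@+0a  little-endian(00 ae) = 0xae00
  opcode bits[15:12]=0xa: sum/RR
  rd@[11:9]=0x7 ⇒ m
  rs@[8:6]=0x0 ⇒ a

sum m, a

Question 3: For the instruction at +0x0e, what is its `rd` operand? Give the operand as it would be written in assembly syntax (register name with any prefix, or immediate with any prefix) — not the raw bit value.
[0e] 0e 6f → 0x6f0e
  op=0x6f0e>>12=0x6 ⇒ cmpi (RI)
  [11:9] rd=7 = m
  [8:0] imm=270 = $270

m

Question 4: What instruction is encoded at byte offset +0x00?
bl $10

+0x00: 0a e0 ⇒ word 0xe00a (little)
  op=0xe00a>>12=0xe ⇒ bl (J)
  imm: (w>>0)&0xfff=0xa → $10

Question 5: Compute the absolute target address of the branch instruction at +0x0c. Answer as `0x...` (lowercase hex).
@+0c  little-endian(f4 ef) = 0xeff4
  op=0xeff4>>12=0xe ⇒ bl (J)
  [11:0] imm=4084 (s12→-12) = $-12
  target = base 0x69ce + off 0x0c + 2 + imm -12 = 0x69d0

0x69d0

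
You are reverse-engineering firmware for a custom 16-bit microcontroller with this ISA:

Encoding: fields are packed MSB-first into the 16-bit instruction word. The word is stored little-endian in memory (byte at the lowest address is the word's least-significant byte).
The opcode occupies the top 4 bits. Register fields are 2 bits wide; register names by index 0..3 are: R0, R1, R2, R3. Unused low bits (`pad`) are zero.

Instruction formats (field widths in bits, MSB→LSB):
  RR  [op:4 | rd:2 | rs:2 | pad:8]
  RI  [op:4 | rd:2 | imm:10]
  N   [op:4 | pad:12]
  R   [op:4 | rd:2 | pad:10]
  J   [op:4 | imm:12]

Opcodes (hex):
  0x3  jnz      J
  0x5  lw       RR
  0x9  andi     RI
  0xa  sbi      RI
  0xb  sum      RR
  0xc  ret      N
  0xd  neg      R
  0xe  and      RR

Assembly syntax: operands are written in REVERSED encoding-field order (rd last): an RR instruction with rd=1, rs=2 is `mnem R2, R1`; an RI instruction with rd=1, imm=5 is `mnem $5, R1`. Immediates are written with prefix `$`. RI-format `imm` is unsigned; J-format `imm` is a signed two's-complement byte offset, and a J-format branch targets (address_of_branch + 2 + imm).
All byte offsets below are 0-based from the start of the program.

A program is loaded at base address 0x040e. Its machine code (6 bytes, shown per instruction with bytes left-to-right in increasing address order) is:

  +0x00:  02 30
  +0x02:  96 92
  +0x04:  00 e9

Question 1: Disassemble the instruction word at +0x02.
andi $662, R0

[02] 96 92 → 0x9296
  top 4b → 0x9 → andi [RI]
  rd@[11:10]=0x0 ⇒ R0
  imm@[9:0]=0x296 ⇒ $662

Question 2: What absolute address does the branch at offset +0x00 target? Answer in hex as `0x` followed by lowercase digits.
+0x00: 02 30 ⇒ word 0x3002 (little)
  top 4b → 0x3 → jnz [J]
  imm: (w>>0)&0xfff=0x2 → $2
  target = base 0x040e + off 0x00 + 2 + imm 2 = 0x0412

0x0412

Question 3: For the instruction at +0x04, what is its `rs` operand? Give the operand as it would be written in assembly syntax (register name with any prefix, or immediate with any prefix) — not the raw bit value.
R1

+0x04: 00 e9 ⇒ word 0xe900 (little)
  op=0xe900>>12=0xe ⇒ and (RR)
  rd: (w>>10)&0x3=0x2 → R2
  rs: (w>>8)&0x3=0x1 → R1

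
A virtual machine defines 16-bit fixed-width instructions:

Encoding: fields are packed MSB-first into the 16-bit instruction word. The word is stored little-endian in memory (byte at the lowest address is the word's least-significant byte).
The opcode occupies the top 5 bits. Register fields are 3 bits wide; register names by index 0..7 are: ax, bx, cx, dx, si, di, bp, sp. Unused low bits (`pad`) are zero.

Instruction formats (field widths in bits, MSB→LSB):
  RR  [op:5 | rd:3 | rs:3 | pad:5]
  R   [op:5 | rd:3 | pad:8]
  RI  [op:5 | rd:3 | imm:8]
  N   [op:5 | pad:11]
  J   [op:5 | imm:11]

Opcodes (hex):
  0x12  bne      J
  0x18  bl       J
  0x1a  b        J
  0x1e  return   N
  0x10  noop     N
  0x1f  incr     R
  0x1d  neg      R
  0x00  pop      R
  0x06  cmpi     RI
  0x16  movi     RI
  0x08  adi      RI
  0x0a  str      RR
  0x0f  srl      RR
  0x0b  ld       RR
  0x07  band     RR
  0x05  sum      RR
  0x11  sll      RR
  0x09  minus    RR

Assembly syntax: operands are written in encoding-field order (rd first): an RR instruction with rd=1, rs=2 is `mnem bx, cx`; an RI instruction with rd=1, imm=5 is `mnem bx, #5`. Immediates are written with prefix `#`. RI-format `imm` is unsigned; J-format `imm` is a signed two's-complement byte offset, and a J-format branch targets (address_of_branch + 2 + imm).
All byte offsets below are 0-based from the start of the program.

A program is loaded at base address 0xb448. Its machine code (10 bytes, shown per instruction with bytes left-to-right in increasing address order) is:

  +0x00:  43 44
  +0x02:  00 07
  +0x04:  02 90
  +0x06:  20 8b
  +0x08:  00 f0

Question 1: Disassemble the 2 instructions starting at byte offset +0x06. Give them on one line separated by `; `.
+0x06: 20 8b ⇒ word 0x8b20 (little)
  top 5b → 0x11 → sll [RR]
  [10:8] rd=3 = dx
  [7:5] rs=1 = bx
+0x08: 00 f0 ⇒ word 0xf000 (little)
  top 5b → 0x1e → return [N]

sll dx, bx; return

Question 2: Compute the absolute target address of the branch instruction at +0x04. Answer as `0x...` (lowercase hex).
0xb450

[04] 02 90 → 0x9002
  op=0x9002>>11=0x12 ⇒ bne (J)
  imm: (w>>0)&0x7ff=0x2 → #2
  target = base 0xb448 + off 0x04 + 2 + imm 2 = 0xb450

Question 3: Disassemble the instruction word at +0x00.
adi si, #67

@+00  little-endian(43 44) = 0x4443
  top 5b → 0x8 → adi [RI]
  [10:8] rd=4 = si
  [7:0] imm=67 = #67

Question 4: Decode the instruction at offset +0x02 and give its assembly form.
pop sp

@+02  little-endian(00 07) = 0x0700
  opcode bits[15:11]=0x0: pop/R
  rd: (w>>8)&0x7=0x7 → sp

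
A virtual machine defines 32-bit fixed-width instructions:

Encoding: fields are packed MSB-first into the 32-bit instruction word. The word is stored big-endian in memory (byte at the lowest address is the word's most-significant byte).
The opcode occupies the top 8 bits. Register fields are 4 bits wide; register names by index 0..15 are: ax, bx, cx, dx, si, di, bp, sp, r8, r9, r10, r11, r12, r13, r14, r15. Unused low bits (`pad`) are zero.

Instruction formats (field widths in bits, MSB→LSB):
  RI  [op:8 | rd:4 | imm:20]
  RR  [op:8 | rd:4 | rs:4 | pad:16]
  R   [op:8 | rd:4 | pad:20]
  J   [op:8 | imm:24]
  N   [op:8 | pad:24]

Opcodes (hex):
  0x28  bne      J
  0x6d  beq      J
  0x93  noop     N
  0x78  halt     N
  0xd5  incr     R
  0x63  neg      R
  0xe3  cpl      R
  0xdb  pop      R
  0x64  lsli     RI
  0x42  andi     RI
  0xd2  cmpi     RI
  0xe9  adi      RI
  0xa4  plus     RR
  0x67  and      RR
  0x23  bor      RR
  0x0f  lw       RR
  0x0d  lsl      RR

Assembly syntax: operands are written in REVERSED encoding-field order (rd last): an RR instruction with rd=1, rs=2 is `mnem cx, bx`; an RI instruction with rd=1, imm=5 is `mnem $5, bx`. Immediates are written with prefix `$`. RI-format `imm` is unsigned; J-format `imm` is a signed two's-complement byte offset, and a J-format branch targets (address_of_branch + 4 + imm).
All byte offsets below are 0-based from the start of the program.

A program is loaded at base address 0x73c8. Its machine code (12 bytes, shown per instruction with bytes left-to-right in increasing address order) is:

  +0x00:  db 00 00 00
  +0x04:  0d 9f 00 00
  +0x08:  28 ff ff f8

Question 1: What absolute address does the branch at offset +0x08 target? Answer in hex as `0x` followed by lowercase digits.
@+08  big-endian(28 ff ff f8) = 0x28fffff8
  opcode bits[31:24]=0x28: bne/J
  imm@[23:0]=0xfffff8 (s24→-8) ⇒ $-8
  target = base 0x73c8 + off 0x08 + 4 + imm -8 = 0x73cc

0x73cc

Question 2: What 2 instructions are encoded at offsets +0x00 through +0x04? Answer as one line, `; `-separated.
pop ax; lsl r15, r9

@+00  big-endian(db 00 00 00) = 0xdb000000
  opcode bits[31:24]=0xdb: pop/R
  rd@[23:20]=0x0 ⇒ ax
@+04  big-endian(0d 9f 00 00) = 0x0d9f0000
  opcode bits[31:24]=0xd: lsl/RR
  rd@[23:20]=0x9 ⇒ r9
  rs@[19:16]=0xf ⇒ r15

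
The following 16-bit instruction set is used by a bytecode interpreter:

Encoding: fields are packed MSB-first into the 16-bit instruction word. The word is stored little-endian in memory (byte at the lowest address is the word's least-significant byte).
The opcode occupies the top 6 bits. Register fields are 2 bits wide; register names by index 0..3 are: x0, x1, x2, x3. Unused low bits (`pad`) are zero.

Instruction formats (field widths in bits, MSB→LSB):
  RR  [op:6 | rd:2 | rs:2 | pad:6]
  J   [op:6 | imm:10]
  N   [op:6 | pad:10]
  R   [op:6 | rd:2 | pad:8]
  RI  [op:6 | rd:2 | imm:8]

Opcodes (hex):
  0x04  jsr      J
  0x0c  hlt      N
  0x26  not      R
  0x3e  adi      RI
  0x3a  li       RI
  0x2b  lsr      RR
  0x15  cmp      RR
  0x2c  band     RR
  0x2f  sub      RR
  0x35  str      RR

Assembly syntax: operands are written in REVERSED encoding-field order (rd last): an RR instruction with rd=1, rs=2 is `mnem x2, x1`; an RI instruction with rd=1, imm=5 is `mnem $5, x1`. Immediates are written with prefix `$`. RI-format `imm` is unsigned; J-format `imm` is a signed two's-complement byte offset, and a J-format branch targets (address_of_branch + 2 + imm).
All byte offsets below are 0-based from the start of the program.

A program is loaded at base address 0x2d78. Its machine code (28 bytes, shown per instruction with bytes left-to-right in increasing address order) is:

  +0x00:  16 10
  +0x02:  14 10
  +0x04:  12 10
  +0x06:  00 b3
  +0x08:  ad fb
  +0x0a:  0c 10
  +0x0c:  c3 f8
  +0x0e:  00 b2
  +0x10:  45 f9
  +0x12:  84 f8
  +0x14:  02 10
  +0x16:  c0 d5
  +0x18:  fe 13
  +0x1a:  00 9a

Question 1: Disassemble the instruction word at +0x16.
[16] c0 d5 → 0xd5c0
  top 6b → 0x35 → str [RR]
  [9:8] rd=1 = x1
  [7:6] rs=3 = x3

str x3, x1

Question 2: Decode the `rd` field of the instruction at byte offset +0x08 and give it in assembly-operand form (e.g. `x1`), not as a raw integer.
x3

@+08  little-endian(ad fb) = 0xfbad
  opcode bits[15:10]=0x3e: adi/RI
  rd@[9:8]=0x3 ⇒ x3
  imm@[7:0]=0xad ⇒ $173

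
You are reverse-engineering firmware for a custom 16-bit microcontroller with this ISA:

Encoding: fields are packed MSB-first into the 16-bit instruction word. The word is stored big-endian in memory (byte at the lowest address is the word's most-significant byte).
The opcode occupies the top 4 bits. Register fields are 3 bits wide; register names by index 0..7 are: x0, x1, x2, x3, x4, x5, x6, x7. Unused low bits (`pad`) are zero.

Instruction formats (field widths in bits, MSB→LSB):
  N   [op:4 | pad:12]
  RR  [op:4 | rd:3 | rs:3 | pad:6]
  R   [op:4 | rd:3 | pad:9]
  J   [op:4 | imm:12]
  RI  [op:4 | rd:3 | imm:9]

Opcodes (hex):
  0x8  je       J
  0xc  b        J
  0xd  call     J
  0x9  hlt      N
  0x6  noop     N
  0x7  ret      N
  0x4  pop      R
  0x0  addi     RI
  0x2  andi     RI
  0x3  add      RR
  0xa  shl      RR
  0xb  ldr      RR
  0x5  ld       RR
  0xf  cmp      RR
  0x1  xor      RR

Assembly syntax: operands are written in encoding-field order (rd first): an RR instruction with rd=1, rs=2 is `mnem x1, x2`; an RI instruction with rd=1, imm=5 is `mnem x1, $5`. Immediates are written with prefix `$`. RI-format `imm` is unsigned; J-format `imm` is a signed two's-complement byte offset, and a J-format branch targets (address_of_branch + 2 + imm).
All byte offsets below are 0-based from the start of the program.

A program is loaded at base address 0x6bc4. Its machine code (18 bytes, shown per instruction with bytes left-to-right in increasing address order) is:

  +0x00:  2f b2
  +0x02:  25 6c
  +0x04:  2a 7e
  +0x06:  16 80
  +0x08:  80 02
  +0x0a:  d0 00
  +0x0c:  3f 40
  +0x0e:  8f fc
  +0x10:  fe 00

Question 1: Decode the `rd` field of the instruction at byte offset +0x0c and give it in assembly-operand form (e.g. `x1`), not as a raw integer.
[0c] 3f 40 → 0x3f40
  opcode bits[15:12]=0x3: add/RR
  rd@[11:9]=0x7 ⇒ x7
  rs@[8:6]=0x5 ⇒ x5

x7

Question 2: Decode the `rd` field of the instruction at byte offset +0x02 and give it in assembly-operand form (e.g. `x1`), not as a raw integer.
x2

[02] 25 6c → 0x256c
  op=0x256c>>12=0x2 ⇒ andi (RI)
  [11:9] rd=2 = x2
  [8:0] imm=364 = $364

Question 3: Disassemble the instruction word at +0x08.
je $2

off 0x08: read 80 02 as big → 0x8002
  opcode bits[15:12]=0x8: je/J
  imm: (w>>0)&0xfff=0x2 → $2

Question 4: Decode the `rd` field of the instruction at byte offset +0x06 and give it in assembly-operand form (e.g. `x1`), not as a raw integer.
[06] 16 80 → 0x1680
  top 4b → 0x1 → xor [RR]
  rd: (w>>9)&0x7=0x3 → x3
  rs: (w>>6)&0x7=0x2 → x2

x3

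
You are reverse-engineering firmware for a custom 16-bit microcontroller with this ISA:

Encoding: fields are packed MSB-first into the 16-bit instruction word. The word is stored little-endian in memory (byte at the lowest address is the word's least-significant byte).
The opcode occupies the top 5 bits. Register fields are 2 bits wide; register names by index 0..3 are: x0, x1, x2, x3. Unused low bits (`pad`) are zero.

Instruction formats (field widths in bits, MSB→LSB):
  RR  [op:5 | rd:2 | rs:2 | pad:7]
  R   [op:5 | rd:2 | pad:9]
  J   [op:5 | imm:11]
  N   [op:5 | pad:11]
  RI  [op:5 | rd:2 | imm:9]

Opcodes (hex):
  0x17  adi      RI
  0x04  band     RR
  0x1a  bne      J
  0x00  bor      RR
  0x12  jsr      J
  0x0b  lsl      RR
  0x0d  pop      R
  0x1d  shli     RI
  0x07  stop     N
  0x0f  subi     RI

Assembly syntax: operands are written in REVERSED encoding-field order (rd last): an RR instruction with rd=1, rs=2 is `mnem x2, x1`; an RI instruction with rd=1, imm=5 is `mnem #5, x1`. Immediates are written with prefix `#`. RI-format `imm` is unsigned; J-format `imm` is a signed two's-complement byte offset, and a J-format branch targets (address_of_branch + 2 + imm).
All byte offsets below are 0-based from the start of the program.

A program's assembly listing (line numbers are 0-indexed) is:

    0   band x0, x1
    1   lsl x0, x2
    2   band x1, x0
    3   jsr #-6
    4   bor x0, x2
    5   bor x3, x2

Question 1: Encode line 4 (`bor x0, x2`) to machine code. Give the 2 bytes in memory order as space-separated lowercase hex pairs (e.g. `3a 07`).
L4: bor op=0x0:5|rd=2:2|rs=0:2|pad=0:7 ⇒ 0x0400 ⇒ little 00 04

00 04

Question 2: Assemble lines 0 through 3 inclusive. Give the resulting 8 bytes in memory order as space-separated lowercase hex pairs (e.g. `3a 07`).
00 22 00 5c 80 20 fa 97

0. band fields op=0x4:5|rd=1:2|rs=0:2|pad=0:7 → word 2200h → 00 22
1. lsl fields op=0xb:5|rd=2:2|rs=0:2|pad=0:7 → word 5c00h → 00 5c
2. band fields op=0x4:5|rd=0:2|rs=1:2|pad=0:7 → word 2080h → 80 20
3. jsr fields op=0x12:5|imm=-6:11 → word 97fah → fa 97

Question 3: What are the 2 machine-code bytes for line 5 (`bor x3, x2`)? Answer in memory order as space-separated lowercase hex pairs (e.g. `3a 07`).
80 05

5. bor fields op=0x0:5|rd=2:2|rs=3:2|pad=0:7 → word 0580h → 80 05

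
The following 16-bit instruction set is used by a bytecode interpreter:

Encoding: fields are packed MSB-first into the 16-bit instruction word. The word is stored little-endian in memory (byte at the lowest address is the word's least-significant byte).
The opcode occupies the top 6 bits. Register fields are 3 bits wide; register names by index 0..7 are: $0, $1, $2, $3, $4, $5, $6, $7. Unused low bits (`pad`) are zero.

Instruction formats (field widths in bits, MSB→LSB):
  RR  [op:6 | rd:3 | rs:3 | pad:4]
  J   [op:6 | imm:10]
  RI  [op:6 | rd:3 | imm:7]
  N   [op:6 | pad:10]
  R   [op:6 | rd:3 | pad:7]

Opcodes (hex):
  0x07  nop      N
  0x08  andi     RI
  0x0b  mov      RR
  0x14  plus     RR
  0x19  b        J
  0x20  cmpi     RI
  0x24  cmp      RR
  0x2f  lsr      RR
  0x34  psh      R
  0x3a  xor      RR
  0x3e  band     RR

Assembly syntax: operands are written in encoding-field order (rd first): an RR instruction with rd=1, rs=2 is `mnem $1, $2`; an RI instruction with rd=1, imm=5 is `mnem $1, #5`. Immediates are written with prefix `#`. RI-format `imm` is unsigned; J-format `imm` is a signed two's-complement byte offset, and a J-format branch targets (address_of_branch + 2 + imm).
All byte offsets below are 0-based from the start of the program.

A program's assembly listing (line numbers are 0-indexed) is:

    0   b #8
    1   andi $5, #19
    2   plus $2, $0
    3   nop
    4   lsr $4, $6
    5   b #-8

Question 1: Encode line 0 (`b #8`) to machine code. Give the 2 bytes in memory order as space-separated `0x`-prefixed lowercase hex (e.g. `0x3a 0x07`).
0. b fields op=0x19:6|imm=8:10 → word 6408h → 08 64

0x08 0x64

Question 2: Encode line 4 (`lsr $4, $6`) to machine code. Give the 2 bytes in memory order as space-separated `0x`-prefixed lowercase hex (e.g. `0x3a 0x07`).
0x60 0xbe

line 4 (lsr): pack op=0x2f:6|rd=4:3|rs=6:3|pad=0:4 = 0xbe60; little→ 60 be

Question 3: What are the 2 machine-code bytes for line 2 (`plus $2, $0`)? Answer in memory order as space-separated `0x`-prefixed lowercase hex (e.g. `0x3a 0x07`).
L2: plus op=0x14:6|rd=2:3|rs=0:3|pad=0:4 ⇒ 0x5100 ⇒ little 00 51

0x00 0x51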